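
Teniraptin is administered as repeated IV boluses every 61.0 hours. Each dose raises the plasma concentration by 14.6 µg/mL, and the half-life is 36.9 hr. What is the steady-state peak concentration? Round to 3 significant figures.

21.4 µg/mL

k = ln 2 / 36.9 = 0.01878 hr⁻¹
Fraction remaining after one interval: e^(−kτ) = e^(−0.01878 × 61.0) = 0.3180
R = 1 / (1 − 0.3180) = 1.466
Css,max = 14.6 × 1.466 ≈ 21.4 µg/mL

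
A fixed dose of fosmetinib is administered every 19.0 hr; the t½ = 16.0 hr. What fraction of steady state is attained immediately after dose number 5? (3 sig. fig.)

0.984

k = ln 2 / 16.0 = 0.04332 hr⁻¹
f_n = 1 − e^(−nkτ) = 1 − e^(−5 × 0.04332 × 19.0) = 1 − e^(−4.116) = 1 − 0.01632 ≈ 0.984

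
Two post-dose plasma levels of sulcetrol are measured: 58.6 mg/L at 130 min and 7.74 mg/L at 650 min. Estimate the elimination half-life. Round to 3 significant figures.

k = ln(C₁/C₂) / (t₂ − t₁) = ln(58.6/7.74) / (650 − 130)
  = 2.024 / 520.0 = 0.003893 min⁻¹
t½ = ln 2 / k = ln 2 / 0.003893 ≈ 178 minutes

178 minutes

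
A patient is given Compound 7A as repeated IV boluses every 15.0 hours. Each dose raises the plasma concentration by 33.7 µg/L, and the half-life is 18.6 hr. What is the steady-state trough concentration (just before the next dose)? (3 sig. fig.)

k = ln 2 / 18.6 = 0.03727 hr⁻¹
Fraction remaining after one interval: e^(−kτ) = e^(−0.03727 × 15.0) = 0.5718
R = 1 / (1 − 0.5718) = 2.335
Css,max = 33.7 × 2.335 = 78.70 µg/L
Css,min = Css,max × e^(−kτ) = 78.70 × 0.5718 ≈ 45.0 µg/L

45.0 µg/L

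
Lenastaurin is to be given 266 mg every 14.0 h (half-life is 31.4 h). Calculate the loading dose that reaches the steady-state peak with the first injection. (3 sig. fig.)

k = ln 2 / 31.4 = 0.02207 h⁻¹
Accumulation ratio R = 1 / (1 − e^(−kτ)) = 1 / (1 − e^(−0.02207×14.0)) = 1 / (1 − 0.7341) = 3.761
Loading dose = maintenance dose × R = 266 × 3.761 ≈ 1000 mg

1000 mg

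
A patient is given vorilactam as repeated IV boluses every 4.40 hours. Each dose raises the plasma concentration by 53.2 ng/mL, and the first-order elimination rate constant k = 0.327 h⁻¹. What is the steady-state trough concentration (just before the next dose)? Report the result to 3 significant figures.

Fraction remaining after one interval: e^(−kτ) = e^(−0.3270 × 4.40) = 0.2372
R = 1 / (1 − 0.2372) = 1.311
Css,max = 53.2 × 1.311 = 69.74 ng/mL
Css,min = Css,max × e^(−kτ) = 69.74 × 0.2372 ≈ 16.5 ng/mL

16.5 ng/mL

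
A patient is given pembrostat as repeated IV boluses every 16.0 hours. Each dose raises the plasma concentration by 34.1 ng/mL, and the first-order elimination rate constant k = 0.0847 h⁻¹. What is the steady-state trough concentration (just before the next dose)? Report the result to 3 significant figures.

Fraction remaining after one interval: e^(−kτ) = e^(−0.08470 × 16.0) = 0.2579
R = 1 / (1 − 0.2579) = 1.348
Css,max = 34.1 × 1.348 = 45.95 ng/mL
Css,min = Css,max × e^(−kτ) = 45.95 × 0.2579 ≈ 11.9 ng/mL

11.9 ng/mL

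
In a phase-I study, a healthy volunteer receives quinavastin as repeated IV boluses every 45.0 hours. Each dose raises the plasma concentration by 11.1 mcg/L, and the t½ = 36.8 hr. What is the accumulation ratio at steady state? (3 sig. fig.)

1.75

k = ln 2 / 36.8 = 0.01884 hr⁻¹
Fraction remaining after one interval: e^(−kτ) = e^(−0.01884 × 45.0) = 0.4284
R = 1 / (1 − 0.4284) = 1 / 0.5716 ≈ 1.75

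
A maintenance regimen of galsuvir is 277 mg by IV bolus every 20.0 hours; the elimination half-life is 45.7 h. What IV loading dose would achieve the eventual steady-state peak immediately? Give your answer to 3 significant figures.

1060 mg

k = ln 2 / 45.7 = 0.01517 h⁻¹
Accumulation ratio R = 1 / (1 − e^(−kτ)) = 1 / (1 − e^(−0.01517×20.0)) = 1 / (1 − 0.7383) = 3.822
Loading dose = maintenance dose × R = 277 × 3.822 ≈ 1060 mg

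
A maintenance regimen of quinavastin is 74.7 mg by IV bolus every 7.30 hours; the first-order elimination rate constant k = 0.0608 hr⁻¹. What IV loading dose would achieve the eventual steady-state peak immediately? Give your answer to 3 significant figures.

Accumulation ratio R = 1 / (1 − e^(−kτ)) = 1 / (1 − e^(−0.06080×7.30)) = 1 / (1 − 0.6416) = 2.790
Loading dose = maintenance dose × R = 74.7 × 2.790 ≈ 208 mg

208 mg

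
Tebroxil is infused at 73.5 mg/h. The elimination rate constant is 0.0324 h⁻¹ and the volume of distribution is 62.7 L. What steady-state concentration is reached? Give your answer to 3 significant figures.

CL = k · V = 0.0324 × 62.7 = 2.031 L/h
Css = rate / CL = 73.5 / 2.031 ≈ 36.2 µg/mL

36.2 µg/mL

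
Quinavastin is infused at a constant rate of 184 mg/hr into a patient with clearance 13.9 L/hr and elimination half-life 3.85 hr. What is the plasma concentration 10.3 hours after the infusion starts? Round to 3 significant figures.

11.2 mg/L

Css = rate / CL = 184 / 13.9 = 13.24 mg/L
k = ln 2 / 3.85 = 0.1800 hr⁻¹
C(t) = Css (1 − e^(−kt)) = 13.24 × (1 − e^(−1.854)) = 13.24 × 0.8435 ≈ 11.2 mg/L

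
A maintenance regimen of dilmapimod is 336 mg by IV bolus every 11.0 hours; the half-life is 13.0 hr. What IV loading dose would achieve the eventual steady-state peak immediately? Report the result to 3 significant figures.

k = ln 2 / 13.0 = 0.05332 hr⁻¹
Accumulation ratio R = 1 / (1 − e^(−kτ)) = 1 / (1 − e^(−0.05332×11.0)) = 1 / (1 − 0.5563) = 2.254
Loading dose = maintenance dose × R = 336 × 2.254 ≈ 757 mg

757 mg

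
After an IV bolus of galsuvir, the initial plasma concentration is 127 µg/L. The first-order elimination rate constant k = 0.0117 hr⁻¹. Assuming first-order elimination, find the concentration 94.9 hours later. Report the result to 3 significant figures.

C(t) = C₀ e^(−kt) = 127 × e^(−0.01170 × 94.9) = 127 × e^(−1.110) = 127 × 0.3295 ≈ 41.8 µg/L

41.8 µg/L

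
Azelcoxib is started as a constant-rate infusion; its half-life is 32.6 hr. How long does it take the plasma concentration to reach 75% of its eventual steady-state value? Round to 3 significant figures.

k = ln 2 / 32.6 = 0.02126 hr⁻¹
f = 1 − e^(−kt)  ⇒  t = −ln(1 − f) / k
t = −ln(1 − 0.75) / 0.02126 = 1.386 / 0.02126 ≈ 65.2 hours

65.2 hours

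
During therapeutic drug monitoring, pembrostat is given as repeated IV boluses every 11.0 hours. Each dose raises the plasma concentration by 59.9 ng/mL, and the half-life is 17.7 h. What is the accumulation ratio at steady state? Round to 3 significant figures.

2.86

k = ln 2 / 17.7 = 0.03916 h⁻¹
Fraction remaining after one interval: e^(−kτ) = e^(−0.03916 × 11.0) = 0.6500
R = 1 / (1 − 0.6500) = 1 / 0.3500 ≈ 2.86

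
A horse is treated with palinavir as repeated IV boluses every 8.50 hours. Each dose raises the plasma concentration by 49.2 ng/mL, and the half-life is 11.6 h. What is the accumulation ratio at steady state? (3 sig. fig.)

k = ln 2 / 11.6 = 0.05975 h⁻¹
Fraction remaining after one interval: e^(−kτ) = e^(−0.05975 × 8.50) = 0.6018
R = 1 / (1 − 0.6018) = 1 / 0.3982 ≈ 2.51

2.51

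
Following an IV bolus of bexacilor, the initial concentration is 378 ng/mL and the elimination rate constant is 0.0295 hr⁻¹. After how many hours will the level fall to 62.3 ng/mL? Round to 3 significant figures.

C(t) = C₀ e^(−kt)  ⇒  t = ln(C₀/C) / k
t = ln(378/62.3) / 0.02950 = 1.803 / 0.02950 ≈ 61.1 hours

61.1 hours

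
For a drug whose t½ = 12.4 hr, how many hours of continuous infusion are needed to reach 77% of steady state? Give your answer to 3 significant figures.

k = ln 2 / 12.4 = 0.05590 hr⁻¹
f = 1 − e^(−kt)  ⇒  t = −ln(1 − f) / k
t = −ln(1 − 0.77) / 0.05590 = 1.470 / 0.05590 ≈ 26.3 hours

26.3 hours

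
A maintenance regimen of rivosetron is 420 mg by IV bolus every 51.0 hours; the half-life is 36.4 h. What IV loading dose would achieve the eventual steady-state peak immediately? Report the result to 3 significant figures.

k = ln 2 / 36.4 = 0.01904 h⁻¹
Accumulation ratio R = 1 / (1 − e^(−kτ)) = 1 / (1 − e^(−0.01904×51.0)) = 1 / (1 − 0.3786) = 1.609
Loading dose = maintenance dose × R = 420 × 1.609 ≈ 676 mg

676 mg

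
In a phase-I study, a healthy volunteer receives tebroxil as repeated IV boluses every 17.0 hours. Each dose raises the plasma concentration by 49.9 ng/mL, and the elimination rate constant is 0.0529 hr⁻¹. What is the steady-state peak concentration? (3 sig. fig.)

84.1 ng/mL

Fraction remaining after one interval: e^(−kτ) = e^(−0.05290 × 17.0) = 0.4069
R = 1 / (1 − 0.4069) = 1.686
Css,max = 49.9 × 1.686 ≈ 84.1 ng/mL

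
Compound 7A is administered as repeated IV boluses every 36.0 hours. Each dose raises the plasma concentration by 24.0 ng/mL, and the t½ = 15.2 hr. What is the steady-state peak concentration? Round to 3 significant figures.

29.8 ng/mL

k = ln 2 / 15.2 = 0.04560 hr⁻¹
Fraction remaining after one interval: e^(−kτ) = e^(−0.04560 × 36.0) = 0.1937
R = 1 / (1 − 0.1937) = 1.240
Css,max = 24.0 × 1.240 ≈ 29.8 ng/mL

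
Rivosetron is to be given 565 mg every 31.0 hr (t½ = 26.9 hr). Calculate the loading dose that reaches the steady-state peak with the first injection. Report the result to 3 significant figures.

1030 mg

k = ln 2 / 26.9 = 0.02577 hr⁻¹
Accumulation ratio R = 1 / (1 − e^(−kτ)) = 1 / (1 − e^(−0.02577×31.0)) = 1 / (1 − 0.4499) = 1.818
Loading dose = maintenance dose × R = 565 × 1.818 ≈ 1030 mg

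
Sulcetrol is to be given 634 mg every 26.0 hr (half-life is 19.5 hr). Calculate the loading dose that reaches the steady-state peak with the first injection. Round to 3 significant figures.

1050 mg

k = ln 2 / 19.5 = 0.03555 hr⁻¹
Accumulation ratio R = 1 / (1 − e^(−kτ)) = 1 / (1 − e^(−0.03555×26.0)) = 1 / (1 − 0.3969) = 1.658
Loading dose = maintenance dose × R = 634 × 1.658 ≈ 1050 mg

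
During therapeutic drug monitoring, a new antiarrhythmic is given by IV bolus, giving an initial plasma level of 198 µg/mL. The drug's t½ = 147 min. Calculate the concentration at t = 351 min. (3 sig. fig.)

k = ln 2 / 147 = 0.004715 min⁻¹
351 min is 2.388 half-lives, so C = 198 × (1/2)^2.388 = 198 × 0.1911 ≈ 37.8 µg/mL

37.8 µg/mL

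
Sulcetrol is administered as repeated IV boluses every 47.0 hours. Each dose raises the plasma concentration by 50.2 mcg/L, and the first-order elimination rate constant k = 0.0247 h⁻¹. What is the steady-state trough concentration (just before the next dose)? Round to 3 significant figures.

Fraction remaining after one interval: e^(−kτ) = e^(−0.02470 × 47.0) = 0.3132
R = 1 / (1 − 0.3132) = 1.456
Css,max = 50.2 × 1.456 = 73.09 mcg/L
Css,min = Css,max × e^(−kτ) = 73.09 × 0.3132 ≈ 22.9 mcg/L

22.9 mcg/L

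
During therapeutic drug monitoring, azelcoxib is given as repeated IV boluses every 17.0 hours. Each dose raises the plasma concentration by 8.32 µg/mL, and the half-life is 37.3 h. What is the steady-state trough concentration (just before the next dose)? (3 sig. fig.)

22.4 µg/mL

k = ln 2 / 37.3 = 0.01858 h⁻¹
Fraction remaining after one interval: e^(−kτ) = e^(−0.01858 × 17.0) = 0.7291
R = 1 / (1 − 0.7291) = 3.692
Css,max = 8.32 × 3.692 = 30.72 µg/mL
Css,min = Css,max × e^(−kτ) = 30.72 × 0.7291 ≈ 22.4 µg/mL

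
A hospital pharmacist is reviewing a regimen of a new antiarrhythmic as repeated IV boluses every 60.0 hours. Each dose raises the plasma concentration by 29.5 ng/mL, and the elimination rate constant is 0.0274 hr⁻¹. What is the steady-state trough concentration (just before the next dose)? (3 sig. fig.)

7.06 ng/mL

Fraction remaining after one interval: e^(−kτ) = e^(−0.02740 × 60.0) = 0.1932
R = 1 / (1 − 0.1932) = 1.239
Css,max = 29.5 × 1.239 = 36.56 ng/mL
Css,min = Css,max × e^(−kτ) = 36.56 × 0.1932 ≈ 7.06 ng/mL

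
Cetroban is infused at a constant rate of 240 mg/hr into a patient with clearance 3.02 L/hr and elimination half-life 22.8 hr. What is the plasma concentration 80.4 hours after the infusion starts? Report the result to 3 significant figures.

72.6 mg/L

Css = rate / CL = 240 / 3.02 = 79.47 mg/L
k = ln 2 / 22.8 = 0.03040 hr⁻¹
C(t) = Css (1 − e^(−kt)) = 79.47 × (1 − e^(−2.444)) = 79.47 × 0.9132 ≈ 72.6 mg/L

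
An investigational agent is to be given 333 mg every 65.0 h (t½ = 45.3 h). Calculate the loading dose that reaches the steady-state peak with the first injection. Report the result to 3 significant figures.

k = ln 2 / 45.3 = 0.01530 h⁻¹
Accumulation ratio R = 1 / (1 − e^(−kτ)) = 1 / (1 − e^(−0.01530×65.0)) = 1 / (1 − 0.3699) = 1.587
Loading dose = maintenance dose × R = 333 × 1.587 ≈ 528 mg

528 mg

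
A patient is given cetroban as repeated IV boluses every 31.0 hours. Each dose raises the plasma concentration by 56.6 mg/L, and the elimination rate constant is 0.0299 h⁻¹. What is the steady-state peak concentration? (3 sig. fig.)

Fraction remaining after one interval: e^(−kτ) = e^(−0.02990 × 31.0) = 0.3958
R = 1 / (1 − 0.3958) = 1.655
Css,max = 56.6 × 1.655 ≈ 93.7 mg/L

93.7 mg/L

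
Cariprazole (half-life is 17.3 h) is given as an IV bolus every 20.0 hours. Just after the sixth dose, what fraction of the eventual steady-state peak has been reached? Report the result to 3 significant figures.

k = ln 2 / 17.3 = 0.04007 h⁻¹
f_n = 1 − e^(−nkτ) = 1 − e^(−6 × 0.04007 × 20.0) = 1 − e^(−4.808) = 1 − 0.008165 ≈ 0.992

0.992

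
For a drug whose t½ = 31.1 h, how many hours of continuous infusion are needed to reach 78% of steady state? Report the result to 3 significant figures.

k = ln 2 / 31.1 = 0.02229 h⁻¹
f = 1 − e^(−kt)  ⇒  t = −ln(1 − f) / k
t = −ln(1 − 0.78) / 0.02229 = 1.514 / 0.02229 ≈ 67.9 hours

67.9 hours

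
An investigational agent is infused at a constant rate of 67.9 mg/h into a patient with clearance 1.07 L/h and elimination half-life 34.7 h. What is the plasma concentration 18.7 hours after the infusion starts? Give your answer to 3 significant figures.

Css = rate / CL = 67.9 / 1.07 = 63.46 µg/mL
k = ln 2 / 34.7 = 0.01998 h⁻¹
C(t) = Css (1 − e^(−kt)) = 63.46 × (1 − e^(−0.3735)) = 63.46 × 0.3117 ≈ 19.8 µg/mL

19.8 µg/mL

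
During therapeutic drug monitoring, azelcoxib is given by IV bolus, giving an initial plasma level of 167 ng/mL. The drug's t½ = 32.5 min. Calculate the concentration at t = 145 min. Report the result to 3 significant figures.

k = ln 2 / 32.5 = 0.02133 min⁻¹
145 min is 4.462 half-lives, so C = 167 × (1/2)^4.462 = 167 × 0.04539 ≈ 7.58 ng/mL

7.58 ng/mL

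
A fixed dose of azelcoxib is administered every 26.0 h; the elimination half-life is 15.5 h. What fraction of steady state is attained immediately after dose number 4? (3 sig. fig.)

0.990

k = ln 2 / 15.5 = 0.04472 h⁻¹
f_n = 1 − e^(−nkτ) = 1 − e^(−4 × 0.04472 × 26.0) = 1 − e^(−4.651) = 1 − 0.009554 ≈ 0.990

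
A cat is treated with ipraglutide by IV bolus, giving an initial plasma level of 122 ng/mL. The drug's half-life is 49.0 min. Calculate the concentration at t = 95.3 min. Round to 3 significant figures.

31.7 ng/mL

k = ln 2 / 49.0 = 0.01415 min⁻¹
95.3 min is 1.945 half-lives, so C = 122 × (1/2)^1.945 = 122 × 0.2597 ≈ 31.7 ng/mL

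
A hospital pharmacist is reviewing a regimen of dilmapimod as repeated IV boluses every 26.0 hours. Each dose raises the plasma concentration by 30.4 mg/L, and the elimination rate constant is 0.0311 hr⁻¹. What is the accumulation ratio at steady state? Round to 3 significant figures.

1.80

Fraction remaining after one interval: e^(−kτ) = e^(−0.03110 × 26.0) = 0.4455
R = 1 / (1 − 0.4455) = 1 / 0.5545 ≈ 1.80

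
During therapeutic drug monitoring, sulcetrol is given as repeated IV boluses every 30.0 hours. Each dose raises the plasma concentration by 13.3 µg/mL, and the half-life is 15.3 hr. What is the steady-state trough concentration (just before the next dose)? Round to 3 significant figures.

k = ln 2 / 15.3 = 0.04530 hr⁻¹
Fraction remaining after one interval: e^(−kτ) = e^(−0.04530 × 30.0) = 0.2569
R = 1 / (1 − 0.2569) = 1.346
Css,max = 13.3 × 1.346 = 17.90 µg/mL
Css,min = Css,max × e^(−kτ) = 17.90 × 0.2569 ≈ 4.60 µg/mL

4.60 µg/mL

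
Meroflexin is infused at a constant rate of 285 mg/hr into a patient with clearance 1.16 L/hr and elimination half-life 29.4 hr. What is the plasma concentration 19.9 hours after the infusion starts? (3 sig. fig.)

92.0 mg/L

Css = rate / CL = 285 / 1.16 = 245.7 mg/L
k = ln 2 / 29.4 = 0.02358 hr⁻¹
C(t) = Css (1 − e^(−kt)) = 245.7 × (1 − e^(−0.4692)) = 245.7 × 0.3745 ≈ 92.0 mg/L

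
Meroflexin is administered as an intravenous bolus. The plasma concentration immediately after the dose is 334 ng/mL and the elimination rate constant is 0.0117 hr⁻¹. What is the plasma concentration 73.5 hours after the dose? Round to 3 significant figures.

141 ng/mL

C(t) = C₀ e^(−kt) = 334 × e^(−0.01170 × 73.5) = 334 × e^(−0.8599) = 334 × 0.4232 ≈ 141 ng/mL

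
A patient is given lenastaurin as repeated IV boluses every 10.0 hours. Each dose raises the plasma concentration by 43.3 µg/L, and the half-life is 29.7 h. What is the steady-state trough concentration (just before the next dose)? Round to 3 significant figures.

165 µg/L

k = ln 2 / 29.7 = 0.02334 h⁻¹
Fraction remaining after one interval: e^(−kτ) = e^(−0.02334 × 10.0) = 0.7919
R = 1 / (1 − 0.7919) = 4.804
Css,max = 43.3 × 4.804 = 208.0 µg/L
Css,min = Css,max × e^(−kτ) = 208.0 × 0.7919 ≈ 165 µg/L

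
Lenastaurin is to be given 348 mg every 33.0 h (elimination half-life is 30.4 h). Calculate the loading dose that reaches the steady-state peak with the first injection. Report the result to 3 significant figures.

k = ln 2 / 30.4 = 0.02280 h⁻¹
Accumulation ratio R = 1 / (1 − e^(−kτ)) = 1 / (1 − e^(−0.02280×33.0)) = 1 / (1 − 0.4712) = 1.891
Loading dose = maintenance dose × R = 348 × 1.891 ≈ 658 mg

658 mg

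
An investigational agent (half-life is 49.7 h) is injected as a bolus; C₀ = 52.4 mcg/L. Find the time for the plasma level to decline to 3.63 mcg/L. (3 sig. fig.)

k = ln 2 / 49.7 = 0.01395 h⁻¹
C(t) = C₀ e^(−kt)  ⇒  t = ln(C₀/C) / k
t = ln(52.4/3.63) / 0.01395 = 2.670 / 0.01395 ≈ 191 hours

191 hours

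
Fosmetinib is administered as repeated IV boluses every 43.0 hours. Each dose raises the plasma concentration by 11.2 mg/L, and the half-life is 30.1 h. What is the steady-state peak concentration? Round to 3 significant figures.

17.8 mg/L

k = ln 2 / 30.1 = 0.02303 h⁻¹
Fraction remaining after one interval: e^(−kτ) = e^(−0.02303 × 43.0) = 0.3715
R = 1 / (1 − 0.3715) = 1.591
Css,max = 11.2 × 1.591 ≈ 17.8 mg/L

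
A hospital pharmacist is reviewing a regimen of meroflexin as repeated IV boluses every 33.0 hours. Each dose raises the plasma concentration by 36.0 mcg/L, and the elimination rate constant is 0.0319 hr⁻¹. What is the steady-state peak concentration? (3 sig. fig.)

55.3 mcg/L

Fraction remaining after one interval: e^(−kτ) = e^(−0.03190 × 33.0) = 0.3490
R = 1 / (1 − 0.3490) = 1.536
Css,max = 36.0 × 1.536 ≈ 55.3 mcg/L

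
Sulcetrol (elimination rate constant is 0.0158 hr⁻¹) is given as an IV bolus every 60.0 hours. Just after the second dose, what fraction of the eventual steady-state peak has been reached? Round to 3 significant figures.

0.850

f_n = 1 − e^(−nkτ) = 1 − e^(−2 × 0.01580 × 60.0) = 1 − e^(−1.896) = 1 − 0.1502 ≈ 0.850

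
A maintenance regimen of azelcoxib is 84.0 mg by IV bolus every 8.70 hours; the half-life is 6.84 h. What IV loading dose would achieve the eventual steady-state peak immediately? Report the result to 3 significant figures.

143 mg

k = ln 2 / 6.84 = 0.1013 h⁻¹
Accumulation ratio R = 1 / (1 − e^(−kτ)) = 1 / (1 − e^(−0.1013×8.70)) = 1 / (1 − 0.4141) = 1.707
Loading dose = maintenance dose × R = 84.0 × 1.707 ≈ 143 mg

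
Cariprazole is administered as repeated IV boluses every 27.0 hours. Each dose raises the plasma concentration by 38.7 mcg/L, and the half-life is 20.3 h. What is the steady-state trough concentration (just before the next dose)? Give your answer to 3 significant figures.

25.6 mcg/L

k = ln 2 / 20.3 = 0.03415 h⁻¹
Fraction remaining after one interval: e^(−kτ) = e^(−0.03415 × 27.0) = 0.3978
R = 1 / (1 − 0.3978) = 1.660
Css,max = 38.7 × 1.660 = 64.26 mcg/L
Css,min = Css,max × e^(−kτ) = 64.26 × 0.3978 ≈ 25.6 mcg/L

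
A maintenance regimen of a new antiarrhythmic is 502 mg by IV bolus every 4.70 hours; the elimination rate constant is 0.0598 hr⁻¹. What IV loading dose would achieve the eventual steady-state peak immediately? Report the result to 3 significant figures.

2050 mg

Accumulation ratio R = 1 / (1 − e^(−kτ)) = 1 / (1 − e^(−0.05980×4.70)) = 1 / (1 − 0.7550) = 4.081
Loading dose = maintenance dose × R = 502 × 4.081 ≈ 2050 mg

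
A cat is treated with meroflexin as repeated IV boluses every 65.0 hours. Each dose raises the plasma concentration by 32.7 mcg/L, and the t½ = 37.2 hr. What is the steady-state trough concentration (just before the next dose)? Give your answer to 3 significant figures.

13.9 mcg/L

k = ln 2 / 37.2 = 0.01863 hr⁻¹
Fraction remaining after one interval: e^(−kτ) = e^(−0.01863 × 65.0) = 0.2979
R = 1 / (1 − 0.2979) = 1.424
Css,max = 32.7 × 1.424 = 46.57 mcg/L
Css,min = Css,max × e^(−kτ) = 46.57 × 0.2979 ≈ 13.9 mcg/L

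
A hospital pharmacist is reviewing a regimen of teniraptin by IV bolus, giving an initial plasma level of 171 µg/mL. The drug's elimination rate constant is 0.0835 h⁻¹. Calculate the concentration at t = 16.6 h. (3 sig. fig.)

C(t) = C₀ e^(−kt) = 171 × e^(−0.08350 × 16.6) = 171 × e^(−1.386) = 171 × 0.2500 ≈ 42.8 µg/mL

42.8 µg/mL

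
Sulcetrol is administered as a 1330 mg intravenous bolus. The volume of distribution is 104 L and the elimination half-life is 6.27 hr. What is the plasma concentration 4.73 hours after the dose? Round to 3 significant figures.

7.58 mg/L

C₀ = dose / V = 1330 / 104 = 12.79 mg/L
k = ln 2 / 6.27 = 0.1105 hr⁻¹
C(t) = C₀ e^(−kt) = 12.79 × e^(−0.1105 × 4.73) = 12.79 × e^(−0.5229) = 12.79 × 0.5928 ≈ 7.58 mg/L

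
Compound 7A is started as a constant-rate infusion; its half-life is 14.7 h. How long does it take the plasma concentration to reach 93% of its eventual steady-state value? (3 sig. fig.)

k = ln 2 / 14.7 = 0.04715 h⁻¹
f = 1 − e^(−kt)  ⇒  t = −ln(1 − f) / k
t = −ln(1 − 0.93) / 0.04715 = 2.659 / 0.04715 ≈ 56.4 hours

56.4 hours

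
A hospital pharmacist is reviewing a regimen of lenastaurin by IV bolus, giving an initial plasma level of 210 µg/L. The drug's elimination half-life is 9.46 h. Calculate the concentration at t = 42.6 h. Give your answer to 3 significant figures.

9.26 µg/L

k = ln 2 / 9.46 = 0.07327 h⁻¹
C(t) = C₀ e^(−kt) = 210 × e^(−0.07327 × 42.6) = 210 × e^(−3.121) = 210 × 0.04410 ≈ 9.26 µg/L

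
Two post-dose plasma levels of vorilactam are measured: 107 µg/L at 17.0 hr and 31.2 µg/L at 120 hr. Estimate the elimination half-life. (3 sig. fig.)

k = ln(C₁/C₂) / (t₂ − t₁) = ln(107/31.2) / (120 − 17.0)
  = 1.232 / 103.0 = 0.01197 hr⁻¹
t½ = ln 2 / k = ln 2 / 0.01197 ≈ 57.9 hours

57.9 hours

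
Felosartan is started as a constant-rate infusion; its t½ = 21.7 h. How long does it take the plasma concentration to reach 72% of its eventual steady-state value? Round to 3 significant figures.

39.9 hours

k = ln 2 / 21.7 = 0.03194 h⁻¹
f = 1 − e^(−kt)  ⇒  t = −ln(1 − f) / k
t = −ln(1 − 0.72) / 0.03194 = 1.273 / 0.03194 ≈ 39.9 hours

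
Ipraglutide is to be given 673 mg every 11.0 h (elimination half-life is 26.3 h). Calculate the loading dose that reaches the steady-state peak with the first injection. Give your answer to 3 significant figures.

k = ln 2 / 26.3 = 0.02636 h⁻¹
Accumulation ratio R = 1 / (1 − e^(−kτ)) = 1 / (1 − e^(−0.02636×11.0)) = 1 / (1 − 0.7483) = 3.973
Loading dose = maintenance dose × R = 673 × 3.973 ≈ 2670 mg

2670 mg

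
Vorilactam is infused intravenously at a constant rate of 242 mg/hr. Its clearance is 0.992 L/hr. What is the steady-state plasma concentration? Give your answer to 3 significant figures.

Css = infusion rate / CL = 242 / 0.992 ≈ 244 mg/L

244 mg/L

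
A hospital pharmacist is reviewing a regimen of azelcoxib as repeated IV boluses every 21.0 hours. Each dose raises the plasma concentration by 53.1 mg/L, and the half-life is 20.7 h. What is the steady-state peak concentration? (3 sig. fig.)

k = ln 2 / 20.7 = 0.03349 h⁻¹
Fraction remaining after one interval: e^(−kτ) = e^(−0.03349 × 21.0) = 0.4950
R = 1 / (1 − 0.4950) = 1.980
Css,max = 53.1 × 1.980 ≈ 105 mg/L

105 mg/L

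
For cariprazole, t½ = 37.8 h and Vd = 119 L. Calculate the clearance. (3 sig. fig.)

k = ln 2 / t½ = ln 2 / 37.8 = 0.01834 h⁻¹
CL = k · V = 0.01834 × 119 ≈ 2.18 L/h

2.18 L/h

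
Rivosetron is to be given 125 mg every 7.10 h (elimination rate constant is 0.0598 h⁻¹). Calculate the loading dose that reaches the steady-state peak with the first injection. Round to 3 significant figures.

361 mg

Accumulation ratio R = 1 / (1 − e^(−kτ)) = 1 / (1 − e^(−0.05980×7.10)) = 1 / (1 − 0.6540) = 2.891
Loading dose = maintenance dose × R = 125 × 2.891 ≈ 361 mg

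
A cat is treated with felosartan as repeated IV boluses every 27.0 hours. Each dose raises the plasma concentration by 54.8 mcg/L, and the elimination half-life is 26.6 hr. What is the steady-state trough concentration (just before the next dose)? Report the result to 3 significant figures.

53.7 mcg/L

k = ln 2 / 26.6 = 0.02606 hr⁻¹
Fraction remaining after one interval: e^(−kτ) = e^(−0.02606 × 27.0) = 0.4948
R = 1 / (1 − 0.4948) = 1.979
Css,max = 54.8 × 1.979 = 108.5 mcg/L
Css,min = Css,max × e^(−kτ) = 108.5 × 0.4948 ≈ 53.7 mcg/L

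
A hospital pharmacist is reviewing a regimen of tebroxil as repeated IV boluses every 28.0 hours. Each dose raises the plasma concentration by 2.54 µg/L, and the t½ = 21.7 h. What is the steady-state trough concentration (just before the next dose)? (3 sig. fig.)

1.76 µg/L

k = ln 2 / 21.7 = 0.03194 h⁻¹
Fraction remaining after one interval: e^(−kτ) = e^(−0.03194 × 28.0) = 0.4089
R = 1 / (1 − 0.4089) = 1.692
Css,max = 2.54 × 1.692 = 4.297 µg/L
Css,min = Css,max × e^(−kτ) = 4.297 × 0.4089 ≈ 1.76 µg/L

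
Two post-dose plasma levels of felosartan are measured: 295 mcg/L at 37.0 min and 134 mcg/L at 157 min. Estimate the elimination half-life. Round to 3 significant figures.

105 minutes

k = ln(C₁/C₂) / (t₂ − t₁) = ln(295/134) / (157 − 37.0)
  = 0.7891 / 120.0 = 0.006576 min⁻¹
t½ = ln 2 / k = ln 2 / 0.006576 ≈ 105 minutes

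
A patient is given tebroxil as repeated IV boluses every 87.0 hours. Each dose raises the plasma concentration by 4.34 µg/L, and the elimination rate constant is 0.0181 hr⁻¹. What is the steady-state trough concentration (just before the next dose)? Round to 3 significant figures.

1.13 µg/L

Fraction remaining after one interval: e^(−kτ) = e^(−0.01810 × 87.0) = 0.2071
R = 1 / (1 − 0.2071) = 1.261
Css,max = 4.34 × 1.261 = 5.473 µg/L
Css,min = Css,max × e^(−kτ) = 5.473 × 0.2071 ≈ 1.13 µg/L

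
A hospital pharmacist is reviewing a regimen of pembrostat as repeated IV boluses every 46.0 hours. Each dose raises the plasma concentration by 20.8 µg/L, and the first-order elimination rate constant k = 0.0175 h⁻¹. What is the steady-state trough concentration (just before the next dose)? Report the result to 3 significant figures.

16.8 µg/L

Fraction remaining after one interval: e^(−kτ) = e^(−0.01750 × 46.0) = 0.4471
R = 1 / (1 − 0.4471) = 1.809
Css,max = 20.8 × 1.809 = 37.62 µg/L
Css,min = Css,max × e^(−kτ) = 37.62 × 0.4471 ≈ 16.8 µg/L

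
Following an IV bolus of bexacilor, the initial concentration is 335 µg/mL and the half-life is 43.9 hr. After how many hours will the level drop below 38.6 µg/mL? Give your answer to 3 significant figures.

k = ln 2 / 43.9 = 0.01579 hr⁻¹
C(t) = C₀ e^(−kt)  ⇒  t = ln(C₀/C) / k
t = ln(335/38.6) / 0.01579 = 2.161 / 0.01579 ≈ 137 hours

137 hours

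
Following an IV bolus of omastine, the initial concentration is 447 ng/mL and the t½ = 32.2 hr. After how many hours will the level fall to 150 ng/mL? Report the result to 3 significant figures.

k = ln 2 / 32.2 = 0.02153 hr⁻¹
C(t) = C₀ e^(−kt)  ⇒  t = ln(C₀/C) / k
t = ln(447/150) / 0.02153 = 1.092 / 0.02153 ≈ 50.7 hours

50.7 hours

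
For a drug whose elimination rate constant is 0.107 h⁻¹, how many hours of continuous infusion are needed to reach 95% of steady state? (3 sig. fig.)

f = 1 − e^(−kt)  ⇒  t = −ln(1 − f) / k
t = −ln(1 − 0.95) / 0.1070 = 2.996 / 0.1070 ≈ 28.0 hours

28.0 hours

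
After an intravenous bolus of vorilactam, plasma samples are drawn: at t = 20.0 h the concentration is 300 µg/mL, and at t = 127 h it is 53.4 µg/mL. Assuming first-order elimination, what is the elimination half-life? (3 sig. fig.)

k = ln(C₁/C₂) / (t₂ − t₁) = ln(300/53.4) / (127 − 20.0)
  = 1.726 / 107.0 = 0.01613 h⁻¹
t½ = ln 2 / k = ln 2 / 0.01613 ≈ 43.0 hours

43.0 hours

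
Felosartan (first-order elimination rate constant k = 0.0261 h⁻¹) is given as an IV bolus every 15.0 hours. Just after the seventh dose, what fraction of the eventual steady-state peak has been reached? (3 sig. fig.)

f_n = 1 − e^(−nkτ) = 1 − e^(−7 × 0.02610 × 15.0) = 1 − e^(−2.740) = 1 − 0.06454 ≈ 0.935

0.935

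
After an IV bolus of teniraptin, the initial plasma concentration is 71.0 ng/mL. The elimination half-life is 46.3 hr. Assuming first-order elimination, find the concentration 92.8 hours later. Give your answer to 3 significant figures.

17.7 ng/mL

k = ln 2 / 46.3 = 0.01497 hr⁻¹
C(t) = C₀ e^(−kt) = 71.0 × e^(−0.01497 × 92.8) = 71.0 × e^(−1.389) = 71.0 × 0.2493 ≈ 17.7 ng/mL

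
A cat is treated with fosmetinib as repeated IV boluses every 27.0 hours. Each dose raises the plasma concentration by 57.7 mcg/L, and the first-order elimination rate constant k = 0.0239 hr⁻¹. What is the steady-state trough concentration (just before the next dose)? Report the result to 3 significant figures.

Fraction remaining after one interval: e^(−kτ) = e^(−0.02390 × 27.0) = 0.5245
R = 1 / (1 − 0.5245) = 2.103
Css,max = 57.7 × 2.103 = 121.3 mcg/L
Css,min = Css,max × e^(−kτ) = 121.3 × 0.5245 ≈ 63.6 mcg/L

63.6 mcg/L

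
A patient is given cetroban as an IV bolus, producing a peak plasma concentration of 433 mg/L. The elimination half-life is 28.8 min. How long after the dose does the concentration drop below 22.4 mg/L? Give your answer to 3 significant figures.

k = ln 2 / 28.8 = 0.02407 min⁻¹
C(t) = C₀ e^(−kt)  ⇒  t = ln(C₀/C) / k
t = ln(433/22.4) / 0.02407 = 2.962 / 0.02407 ≈ 123 minutes

123 minutes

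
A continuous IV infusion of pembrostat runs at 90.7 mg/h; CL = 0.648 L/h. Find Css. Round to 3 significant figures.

140 mg/L

Css = infusion rate / CL = 90.7 / 0.648 ≈ 140 mg/L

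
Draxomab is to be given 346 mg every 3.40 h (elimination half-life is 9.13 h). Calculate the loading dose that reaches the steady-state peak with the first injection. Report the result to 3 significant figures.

k = ln 2 / 9.13 = 0.07592 h⁻¹
Accumulation ratio R = 1 / (1 − e^(−kτ)) = 1 / (1 − e^(−0.07592×3.40)) = 1 / (1 − 0.7725) = 4.396
Loading dose = maintenance dose × R = 346 × 4.396 ≈ 1520 mg

1520 mg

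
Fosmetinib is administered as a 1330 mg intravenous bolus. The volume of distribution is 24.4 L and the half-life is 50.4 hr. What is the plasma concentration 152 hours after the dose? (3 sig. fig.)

C₀ = dose / V = 1330 / 24.4 = 54.51 mg/L
k = ln 2 / 50.4 = 0.01375 hr⁻¹
C(t) = C₀ e^(−kt) = 54.51 × e^(−0.01375 × 152) = 54.51 × e^(−2.090) = 54.51 × 0.1236 ≈ 6.74 mg/L

6.74 mg/L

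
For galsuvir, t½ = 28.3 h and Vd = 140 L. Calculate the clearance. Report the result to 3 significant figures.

3.43 L/h

k = ln 2 / t½ = ln 2 / 28.3 = 0.02449 h⁻¹
CL = k · V = 0.02449 × 140 ≈ 3.43 L/h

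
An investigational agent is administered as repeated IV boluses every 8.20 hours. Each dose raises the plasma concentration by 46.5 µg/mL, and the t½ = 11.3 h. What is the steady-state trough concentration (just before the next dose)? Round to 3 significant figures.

k = ln 2 / 11.3 = 0.06134 h⁻¹
Fraction remaining after one interval: e^(−kτ) = e^(−0.06134 × 8.20) = 0.6047
R = 1 / (1 − 0.6047) = 2.530
Css,max = 46.5 × 2.530 = 117.6 µg/mL
Css,min = Css,max × e^(−kτ) = 117.6 × 0.6047 ≈ 71.1 µg/mL

71.1 µg/mL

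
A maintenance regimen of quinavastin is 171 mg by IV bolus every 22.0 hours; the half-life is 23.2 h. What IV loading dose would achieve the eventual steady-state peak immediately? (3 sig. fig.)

k = ln 2 / 23.2 = 0.02988 h⁻¹
Accumulation ratio R = 1 / (1 − e^(−kτ)) = 1 / (1 − e^(−0.02988×22.0)) = 1 / (1 − 0.5183) = 2.076
Loading dose = maintenance dose × R = 171 × 2.076 ≈ 355 mg

355 mg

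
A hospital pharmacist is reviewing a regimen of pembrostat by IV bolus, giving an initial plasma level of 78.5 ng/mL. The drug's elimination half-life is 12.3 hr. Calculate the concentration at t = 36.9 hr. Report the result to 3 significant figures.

k = ln 2 / 12.3 = 0.05635 hr⁻¹
36.9 hr is 3.000 half-lives, so C = 78.5 × (1/2)^3.000 = 78.5 × 0.1250 ≈ 9.81 ng/mL

9.81 ng/mL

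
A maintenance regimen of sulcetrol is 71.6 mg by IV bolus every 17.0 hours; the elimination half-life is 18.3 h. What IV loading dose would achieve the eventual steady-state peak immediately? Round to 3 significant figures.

151 mg

k = ln 2 / 18.3 = 0.03788 h⁻¹
Accumulation ratio R = 1 / (1 − e^(−kτ)) = 1 / (1 − e^(−0.03788×17.0)) = 1 / (1 − 0.5252) = 2.106
Loading dose = maintenance dose × R = 71.6 × 2.106 ≈ 151 mg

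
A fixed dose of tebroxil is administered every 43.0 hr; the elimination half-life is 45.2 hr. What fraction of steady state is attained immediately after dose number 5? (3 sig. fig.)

0.963

k = ln 2 / 45.2 = 0.01534 hr⁻¹
f_n = 1 − e^(−nkτ) = 1 − e^(−5 × 0.01534 × 43.0) = 1 − e^(−3.297) = 1 − 0.03699 ≈ 0.963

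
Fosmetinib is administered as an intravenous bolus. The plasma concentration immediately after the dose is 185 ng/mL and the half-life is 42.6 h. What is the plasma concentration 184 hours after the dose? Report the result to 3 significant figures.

k = ln 2 / 42.6 = 0.01627 h⁻¹
C(t) = C₀ e^(−kt) = 185 × e^(−0.01627 × 184) = 185 × e^(−2.994) = 185 × 0.05009 ≈ 9.27 ng/mL

9.27 ng/mL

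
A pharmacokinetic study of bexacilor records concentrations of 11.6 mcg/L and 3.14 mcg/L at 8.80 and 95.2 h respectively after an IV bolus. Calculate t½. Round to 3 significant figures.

45.8 hours

k = ln(C₁/C₂) / (t₂ − t₁) = ln(11.6/3.14) / (95.2 − 8.80)
  = 1.307 / 86.40 = 0.01512 h⁻¹
t½ = ln 2 / k = ln 2 / 0.01512 ≈ 45.8 hours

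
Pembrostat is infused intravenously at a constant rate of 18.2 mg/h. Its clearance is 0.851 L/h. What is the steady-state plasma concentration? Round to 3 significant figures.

21.4 µg/mL

Css = infusion rate / CL = 18.2 / 0.851 ≈ 21.4 µg/mL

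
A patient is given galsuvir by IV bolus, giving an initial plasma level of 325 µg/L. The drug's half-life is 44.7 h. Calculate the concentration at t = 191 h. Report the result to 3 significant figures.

k = ln 2 / 44.7 = 0.01551 h⁻¹
191 h is 4.273 half-lives, so C = 325 × (1/2)^4.273 = 325 × 0.05173 ≈ 16.8 µg/L

16.8 µg/L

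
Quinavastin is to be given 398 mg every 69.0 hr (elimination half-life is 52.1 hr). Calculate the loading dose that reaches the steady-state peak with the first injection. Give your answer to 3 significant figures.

663 mg

k = ln 2 / 52.1 = 0.01330 hr⁻¹
Accumulation ratio R = 1 / (1 − e^(−kτ)) = 1 / (1 − e^(−0.01330×69.0)) = 1 / (1 − 0.3993) = 1.665
Loading dose = maintenance dose × R = 398 × 1.665 ≈ 663 mg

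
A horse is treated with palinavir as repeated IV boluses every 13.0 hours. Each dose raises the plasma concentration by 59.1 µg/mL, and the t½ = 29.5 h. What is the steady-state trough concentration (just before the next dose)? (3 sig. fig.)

k = ln 2 / 29.5 = 0.02350 h⁻¹
Fraction remaining after one interval: e^(−kτ) = e^(−0.02350 × 13.0) = 0.7368
R = 1 / (1 − 0.7368) = 3.799
Css,max = 59.1 × 3.799 = 224.5 µg/mL
Css,min = Css,max × e^(−kτ) = 224.5 × 0.7368 ≈ 165 µg/mL

165 µg/mL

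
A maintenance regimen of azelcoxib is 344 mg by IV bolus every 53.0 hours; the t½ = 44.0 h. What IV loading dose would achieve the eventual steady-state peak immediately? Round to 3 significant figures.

608 mg

k = ln 2 / 44.0 = 0.01575 h⁻¹
Accumulation ratio R = 1 / (1 − e^(−kτ)) = 1 / (1 − e^(−0.01575×53.0)) = 1 / (1 − 0.4339) = 1.766
Loading dose = maintenance dose × R = 344 × 1.766 ≈ 608 mg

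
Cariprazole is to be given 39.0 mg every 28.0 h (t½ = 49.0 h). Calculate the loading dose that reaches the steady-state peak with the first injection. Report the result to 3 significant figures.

k = ln 2 / 49.0 = 0.01415 h⁻¹
Accumulation ratio R = 1 / (1 − e^(−kτ)) = 1 / (1 − e^(−0.01415×28.0)) = 1 / (1 − 0.6730) = 3.058
Loading dose = maintenance dose × R = 39.0 × 3.058 ≈ 119 mg

119 mg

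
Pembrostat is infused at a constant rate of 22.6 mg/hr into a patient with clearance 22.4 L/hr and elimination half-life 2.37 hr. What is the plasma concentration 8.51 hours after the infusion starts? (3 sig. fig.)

Css = rate / CL = 22.6 / 22.4 = 1.009 mg/L
k = ln 2 / 2.37 = 0.2925 hr⁻¹
C(t) = Css (1 − e^(−kt)) = 1.009 × (1 − e^(−2.489)) = 1.009 × 0.9170 ≈ 0.925 mg/L

0.925 mg/L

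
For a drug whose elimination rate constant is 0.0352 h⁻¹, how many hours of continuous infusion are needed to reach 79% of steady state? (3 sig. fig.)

44.3 hours

f = 1 − e^(−kt)  ⇒  t = −ln(1 − f) / k
t = −ln(1 − 0.79) / 0.03520 = 1.561 / 0.03520 ≈ 44.3 hours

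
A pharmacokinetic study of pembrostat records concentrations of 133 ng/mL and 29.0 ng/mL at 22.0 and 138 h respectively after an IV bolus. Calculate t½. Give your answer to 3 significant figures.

52.8 hours

k = ln(C₁/C₂) / (t₂ − t₁) = ln(133/29.0) / (138 − 22.0)
  = 1.523 / 116.0 = 0.01313 h⁻¹
t½ = ln 2 / k = ln 2 / 0.01313 ≈ 52.8 hours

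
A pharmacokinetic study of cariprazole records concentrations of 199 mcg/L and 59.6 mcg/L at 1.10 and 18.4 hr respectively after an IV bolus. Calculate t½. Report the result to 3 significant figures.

9.95 hours

k = ln(C₁/C₂) / (t₂ − t₁) = ln(199/59.6) / (18.4 − 1.10)
  = 1.206 / 17.30 = 0.06969 hr⁻¹
t½ = ln 2 / k = ln 2 / 0.06969 ≈ 9.95 hours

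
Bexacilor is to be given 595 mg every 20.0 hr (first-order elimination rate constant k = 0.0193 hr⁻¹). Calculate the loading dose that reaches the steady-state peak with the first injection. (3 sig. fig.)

1860 mg

Accumulation ratio R = 1 / (1 − e^(−kτ)) = 1 / (1 − e^(−0.01930×20.0)) = 1 / (1 − 0.6798) = 3.123
Loading dose = maintenance dose × R = 595 × 3.123 ≈ 1860 mg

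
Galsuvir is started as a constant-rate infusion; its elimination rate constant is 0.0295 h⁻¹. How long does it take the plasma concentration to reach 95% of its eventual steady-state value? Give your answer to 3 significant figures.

102 hours

f = 1 − e^(−kt)  ⇒  t = −ln(1 − f) / k
t = −ln(1 − 0.95) / 0.02950 = 2.996 / 0.02950 ≈ 102 hours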